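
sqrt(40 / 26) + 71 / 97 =1.97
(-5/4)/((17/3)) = -15/68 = -0.22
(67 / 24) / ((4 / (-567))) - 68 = -14839 / 32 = -463.72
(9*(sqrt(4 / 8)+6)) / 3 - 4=16.12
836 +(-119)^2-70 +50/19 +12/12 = 283682/19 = 14930.63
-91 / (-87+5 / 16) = 1456 / 1387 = 1.05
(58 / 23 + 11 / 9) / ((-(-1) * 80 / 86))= 6665 / 1656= 4.02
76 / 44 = 19 / 11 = 1.73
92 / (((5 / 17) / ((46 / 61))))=235.88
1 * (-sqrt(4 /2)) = -sqrt(2) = -1.41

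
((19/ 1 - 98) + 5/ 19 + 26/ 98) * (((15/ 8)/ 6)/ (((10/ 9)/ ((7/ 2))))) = -657513/ 8512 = -77.25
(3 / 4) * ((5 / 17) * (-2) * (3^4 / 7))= -1215 / 238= -5.11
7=7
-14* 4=-56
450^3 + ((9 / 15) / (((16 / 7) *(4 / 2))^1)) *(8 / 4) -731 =7289941541 / 80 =91124269.26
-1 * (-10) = 10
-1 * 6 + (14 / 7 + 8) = 4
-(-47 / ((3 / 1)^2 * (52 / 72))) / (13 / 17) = 1598 / 169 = 9.46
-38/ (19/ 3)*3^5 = -1458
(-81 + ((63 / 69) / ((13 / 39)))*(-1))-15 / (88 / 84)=-49617 / 506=-98.06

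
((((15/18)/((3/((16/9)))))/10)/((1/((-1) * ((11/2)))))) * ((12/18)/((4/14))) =-154/243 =-0.63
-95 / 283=-0.34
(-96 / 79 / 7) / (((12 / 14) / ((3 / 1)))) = -48 / 79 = -0.61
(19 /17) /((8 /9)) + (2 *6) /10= 1671 /680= 2.46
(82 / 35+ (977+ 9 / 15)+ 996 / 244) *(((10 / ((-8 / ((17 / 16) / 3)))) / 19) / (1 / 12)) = -35715181 / 129808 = -275.14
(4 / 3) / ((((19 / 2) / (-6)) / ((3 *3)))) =-144 / 19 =-7.58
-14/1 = -14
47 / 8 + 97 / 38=1281 / 152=8.43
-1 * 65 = -65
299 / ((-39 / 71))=-1633 / 3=-544.33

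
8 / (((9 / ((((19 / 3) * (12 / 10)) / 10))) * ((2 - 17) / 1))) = -152 / 3375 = -0.05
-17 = -17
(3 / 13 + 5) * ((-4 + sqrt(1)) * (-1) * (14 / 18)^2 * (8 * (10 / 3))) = 266560 / 1053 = 253.14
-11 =-11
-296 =-296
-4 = -4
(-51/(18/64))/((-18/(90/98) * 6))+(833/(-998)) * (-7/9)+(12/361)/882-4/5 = 368389181/264804330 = 1.39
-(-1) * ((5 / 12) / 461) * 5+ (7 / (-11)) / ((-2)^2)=-4703 / 30426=-0.15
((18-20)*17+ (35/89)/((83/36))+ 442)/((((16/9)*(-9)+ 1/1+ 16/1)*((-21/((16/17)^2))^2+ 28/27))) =5335234117632/7359812552785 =0.72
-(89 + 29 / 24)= -2165 / 24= -90.21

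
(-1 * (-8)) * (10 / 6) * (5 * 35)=7000 / 3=2333.33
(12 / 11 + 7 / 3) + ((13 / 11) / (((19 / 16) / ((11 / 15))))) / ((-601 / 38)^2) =68084151 / 19866055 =3.43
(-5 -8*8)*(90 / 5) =-1242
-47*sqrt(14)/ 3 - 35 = -93.62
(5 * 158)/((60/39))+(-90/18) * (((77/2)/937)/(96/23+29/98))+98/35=389886407/755222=516.25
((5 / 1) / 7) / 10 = 1 / 14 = 0.07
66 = 66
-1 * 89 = -89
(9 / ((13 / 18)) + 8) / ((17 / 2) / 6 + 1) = 3192 / 377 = 8.47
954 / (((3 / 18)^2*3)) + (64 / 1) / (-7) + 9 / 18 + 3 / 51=2722581 / 238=11439.42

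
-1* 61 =-61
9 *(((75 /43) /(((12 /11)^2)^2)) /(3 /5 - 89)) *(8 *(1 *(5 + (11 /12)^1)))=-129938875 /21894912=-5.93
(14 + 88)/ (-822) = -17/ 137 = -0.12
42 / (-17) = -42 / 17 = -2.47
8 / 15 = 0.53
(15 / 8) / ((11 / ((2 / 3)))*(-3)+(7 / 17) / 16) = -510 / 13457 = -0.04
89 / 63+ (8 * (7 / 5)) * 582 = 2053741 / 315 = 6519.81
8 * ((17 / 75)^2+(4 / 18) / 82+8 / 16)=4.43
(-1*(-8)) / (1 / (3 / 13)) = 24 / 13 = 1.85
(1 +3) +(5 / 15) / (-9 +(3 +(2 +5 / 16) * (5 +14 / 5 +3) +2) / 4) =2732 / 723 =3.78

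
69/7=9.86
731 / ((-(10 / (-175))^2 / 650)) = -291029375 / 2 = -145514687.50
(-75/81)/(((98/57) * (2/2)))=-475/882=-0.54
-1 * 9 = -9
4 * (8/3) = 32/3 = 10.67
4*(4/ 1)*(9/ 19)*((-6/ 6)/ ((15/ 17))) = -816/ 95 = -8.59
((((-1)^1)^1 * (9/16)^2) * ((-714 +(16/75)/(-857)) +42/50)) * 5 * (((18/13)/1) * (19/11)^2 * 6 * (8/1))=219331623825/980408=223714.64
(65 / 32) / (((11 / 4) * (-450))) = -0.00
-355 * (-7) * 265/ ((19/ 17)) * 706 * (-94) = -39102105405.26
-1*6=-6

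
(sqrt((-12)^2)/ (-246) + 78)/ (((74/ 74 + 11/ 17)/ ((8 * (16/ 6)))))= 869312/ 861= 1009.65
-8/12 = -2/3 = -0.67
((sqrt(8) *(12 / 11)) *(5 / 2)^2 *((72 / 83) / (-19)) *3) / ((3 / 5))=-4.40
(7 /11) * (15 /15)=7 /11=0.64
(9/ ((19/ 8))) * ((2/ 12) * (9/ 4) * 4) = 108/ 19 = 5.68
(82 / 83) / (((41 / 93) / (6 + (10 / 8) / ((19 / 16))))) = 24924 / 1577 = 15.80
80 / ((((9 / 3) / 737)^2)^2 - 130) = -23602605004880 / 38354233132849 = -0.62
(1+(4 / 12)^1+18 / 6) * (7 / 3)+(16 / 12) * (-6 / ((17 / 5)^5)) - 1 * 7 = 39530996 / 12778713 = 3.09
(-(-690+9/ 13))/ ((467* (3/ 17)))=50779/ 6071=8.36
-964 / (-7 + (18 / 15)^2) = 24100 / 139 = 173.38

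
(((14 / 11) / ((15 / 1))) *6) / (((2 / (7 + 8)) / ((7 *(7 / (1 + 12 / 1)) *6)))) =12348 / 143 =86.35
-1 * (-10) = 10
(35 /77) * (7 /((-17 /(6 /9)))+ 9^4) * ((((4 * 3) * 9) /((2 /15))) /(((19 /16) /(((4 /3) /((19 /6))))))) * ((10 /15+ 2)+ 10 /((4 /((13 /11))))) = 3575102025600 /742577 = 4814452.95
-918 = -918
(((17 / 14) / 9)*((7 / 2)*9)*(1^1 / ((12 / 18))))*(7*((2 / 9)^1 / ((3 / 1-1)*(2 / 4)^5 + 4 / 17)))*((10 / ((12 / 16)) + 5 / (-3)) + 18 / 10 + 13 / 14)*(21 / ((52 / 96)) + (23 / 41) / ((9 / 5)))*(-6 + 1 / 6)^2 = 40126951800565 / 62946234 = 637479.79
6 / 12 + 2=5 / 2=2.50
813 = 813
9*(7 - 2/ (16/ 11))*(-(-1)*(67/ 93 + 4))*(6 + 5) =651915/ 248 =2628.69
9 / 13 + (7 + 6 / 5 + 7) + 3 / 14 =16.11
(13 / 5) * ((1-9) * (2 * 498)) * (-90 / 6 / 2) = 155376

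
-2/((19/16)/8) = -256/19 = -13.47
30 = 30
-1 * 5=-5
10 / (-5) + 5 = 3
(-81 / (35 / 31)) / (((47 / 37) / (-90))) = 5083.06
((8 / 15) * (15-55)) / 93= -64 / 279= -0.23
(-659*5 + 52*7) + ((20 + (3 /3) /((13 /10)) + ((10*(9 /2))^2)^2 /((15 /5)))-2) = 17731516 /13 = 1363962.77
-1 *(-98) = 98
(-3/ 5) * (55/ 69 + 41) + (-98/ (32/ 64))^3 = -865899524/ 115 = -7529561.08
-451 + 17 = -434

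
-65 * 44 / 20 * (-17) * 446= 1084226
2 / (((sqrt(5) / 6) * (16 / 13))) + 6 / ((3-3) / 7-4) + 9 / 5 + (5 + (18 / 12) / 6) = 39 * sqrt(5) / 20 + 111 / 20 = 9.91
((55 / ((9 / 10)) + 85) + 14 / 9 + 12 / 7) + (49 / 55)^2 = 9539846 / 63525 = 150.17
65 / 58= 1.12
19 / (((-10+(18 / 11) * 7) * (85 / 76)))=11.68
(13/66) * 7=91/66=1.38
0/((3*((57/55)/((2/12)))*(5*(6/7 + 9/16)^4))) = 0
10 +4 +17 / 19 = 283 / 19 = 14.89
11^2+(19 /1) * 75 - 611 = 935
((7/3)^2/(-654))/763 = -7/641574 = -0.00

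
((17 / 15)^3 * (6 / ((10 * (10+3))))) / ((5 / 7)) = 0.09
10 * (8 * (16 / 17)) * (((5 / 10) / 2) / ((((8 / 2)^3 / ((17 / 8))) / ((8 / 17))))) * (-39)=-195 / 17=-11.47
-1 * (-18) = 18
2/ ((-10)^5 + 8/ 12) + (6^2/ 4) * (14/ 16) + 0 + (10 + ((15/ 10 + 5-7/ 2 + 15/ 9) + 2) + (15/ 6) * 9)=169348799/ 3599976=47.04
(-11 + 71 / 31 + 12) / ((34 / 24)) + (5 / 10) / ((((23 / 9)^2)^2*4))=161391807 / 69400568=2.33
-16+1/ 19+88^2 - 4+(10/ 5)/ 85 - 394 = 11838073/ 1615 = 7330.08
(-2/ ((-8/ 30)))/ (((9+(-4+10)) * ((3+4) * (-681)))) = -1/ 9534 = -0.00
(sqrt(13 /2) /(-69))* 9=-3* sqrt(26) /46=-0.33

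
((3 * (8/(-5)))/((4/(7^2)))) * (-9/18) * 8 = 1176/5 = 235.20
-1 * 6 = -6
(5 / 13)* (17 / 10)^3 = 4913 / 2600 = 1.89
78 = 78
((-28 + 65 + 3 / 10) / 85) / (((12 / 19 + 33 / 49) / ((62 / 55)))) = 10765153 / 28400625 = 0.38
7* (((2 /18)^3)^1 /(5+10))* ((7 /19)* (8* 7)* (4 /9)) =0.01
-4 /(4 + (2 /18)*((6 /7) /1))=-42 /43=-0.98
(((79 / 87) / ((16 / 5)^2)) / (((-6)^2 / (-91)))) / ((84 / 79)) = -2028325 / 9621504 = -0.21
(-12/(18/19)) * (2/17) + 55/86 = -3731/4386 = -0.85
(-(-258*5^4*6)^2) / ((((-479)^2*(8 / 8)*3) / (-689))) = 214980918750000 / 229441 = 936976908.01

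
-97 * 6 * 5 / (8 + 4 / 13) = -6305 / 18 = -350.28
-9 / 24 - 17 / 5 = -151 / 40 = -3.78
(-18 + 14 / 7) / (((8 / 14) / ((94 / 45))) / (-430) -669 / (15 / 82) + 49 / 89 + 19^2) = 100726640 / 20747484913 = 0.00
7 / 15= 0.47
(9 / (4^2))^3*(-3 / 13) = -2187 / 53248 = -0.04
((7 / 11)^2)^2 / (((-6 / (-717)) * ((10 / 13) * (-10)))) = -7459907 / 2928200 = -2.55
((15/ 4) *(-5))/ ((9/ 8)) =-50/ 3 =-16.67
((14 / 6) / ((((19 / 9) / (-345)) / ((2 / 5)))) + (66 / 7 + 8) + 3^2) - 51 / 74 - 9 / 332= -207185231 / 1633772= -126.81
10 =10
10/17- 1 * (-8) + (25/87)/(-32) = 406039/47328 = 8.58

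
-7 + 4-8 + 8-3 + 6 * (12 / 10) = 6 / 5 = 1.20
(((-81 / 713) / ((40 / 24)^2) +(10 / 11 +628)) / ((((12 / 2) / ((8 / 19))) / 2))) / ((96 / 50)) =41101777 / 894102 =45.97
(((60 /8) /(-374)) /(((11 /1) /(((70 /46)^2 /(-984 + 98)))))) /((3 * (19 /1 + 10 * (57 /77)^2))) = 300125 /4625816678072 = 0.00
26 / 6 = 13 / 3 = 4.33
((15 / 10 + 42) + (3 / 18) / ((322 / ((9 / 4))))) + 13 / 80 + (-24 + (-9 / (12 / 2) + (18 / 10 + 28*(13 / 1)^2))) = 15301323 / 3220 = 4751.96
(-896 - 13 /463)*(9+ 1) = -4148610 /463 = -8960.28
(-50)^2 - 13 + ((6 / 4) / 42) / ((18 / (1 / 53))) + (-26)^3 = -403057367 / 26712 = -15089.00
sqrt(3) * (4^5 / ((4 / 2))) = 512 * sqrt(3) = 886.81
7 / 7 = 1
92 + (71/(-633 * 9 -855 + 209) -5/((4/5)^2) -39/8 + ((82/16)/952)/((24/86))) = 45982106981/579699456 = 79.32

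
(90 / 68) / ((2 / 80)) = 900 / 17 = 52.94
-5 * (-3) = 15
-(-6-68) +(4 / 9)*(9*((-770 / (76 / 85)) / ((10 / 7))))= -44409 / 19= -2337.32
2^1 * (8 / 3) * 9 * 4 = 192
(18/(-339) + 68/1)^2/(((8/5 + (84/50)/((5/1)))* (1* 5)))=6090050/12769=476.94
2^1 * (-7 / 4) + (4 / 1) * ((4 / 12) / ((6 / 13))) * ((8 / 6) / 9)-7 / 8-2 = -11561 / 1944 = -5.95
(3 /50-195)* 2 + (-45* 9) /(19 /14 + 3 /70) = -118854 /175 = -679.17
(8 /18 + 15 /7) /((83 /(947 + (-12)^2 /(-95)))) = 14640823 /496755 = 29.47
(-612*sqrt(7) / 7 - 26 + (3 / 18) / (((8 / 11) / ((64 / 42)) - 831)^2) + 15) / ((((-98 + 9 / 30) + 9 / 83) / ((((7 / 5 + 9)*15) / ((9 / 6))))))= 258.23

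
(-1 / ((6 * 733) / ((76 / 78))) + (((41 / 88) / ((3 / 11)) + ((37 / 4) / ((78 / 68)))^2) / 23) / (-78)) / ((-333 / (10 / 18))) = 2993957605 / 47954830174992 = 0.00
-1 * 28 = -28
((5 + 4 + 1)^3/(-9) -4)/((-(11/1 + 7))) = 518/81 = 6.40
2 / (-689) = -2 / 689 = -0.00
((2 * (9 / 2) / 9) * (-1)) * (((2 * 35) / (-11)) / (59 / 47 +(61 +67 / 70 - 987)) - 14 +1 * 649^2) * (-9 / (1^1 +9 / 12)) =168972836174124 / 78007699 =2166104.61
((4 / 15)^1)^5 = 1024 / 759375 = 0.00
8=8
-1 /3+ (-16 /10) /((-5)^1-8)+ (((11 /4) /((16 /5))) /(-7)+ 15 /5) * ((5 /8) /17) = -1241273 /11880960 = -0.10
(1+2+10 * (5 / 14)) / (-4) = -23 / 14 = -1.64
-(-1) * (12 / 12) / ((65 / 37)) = 37 / 65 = 0.57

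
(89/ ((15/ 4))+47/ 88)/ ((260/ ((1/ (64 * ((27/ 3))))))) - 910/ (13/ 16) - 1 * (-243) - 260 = -224765766367/ 197683200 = -1137.00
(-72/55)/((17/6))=-432/935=-0.46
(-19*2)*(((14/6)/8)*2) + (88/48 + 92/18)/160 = -12743/576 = -22.12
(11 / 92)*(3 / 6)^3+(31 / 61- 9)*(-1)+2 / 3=1235549 / 134688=9.17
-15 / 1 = -15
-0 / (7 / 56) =0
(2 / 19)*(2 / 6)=2 / 57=0.04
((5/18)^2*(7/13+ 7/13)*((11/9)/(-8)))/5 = -385/151632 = -0.00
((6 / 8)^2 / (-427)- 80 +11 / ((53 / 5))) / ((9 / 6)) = -9530799 / 181048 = -52.64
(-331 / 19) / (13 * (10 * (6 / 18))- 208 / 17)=-16881 / 30134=-0.56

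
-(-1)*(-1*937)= -937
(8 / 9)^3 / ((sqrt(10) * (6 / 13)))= 1664 * sqrt(10) / 10935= 0.48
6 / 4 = 3 / 2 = 1.50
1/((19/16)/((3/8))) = 6/19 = 0.32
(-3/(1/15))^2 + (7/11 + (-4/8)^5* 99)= 711935/352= 2022.54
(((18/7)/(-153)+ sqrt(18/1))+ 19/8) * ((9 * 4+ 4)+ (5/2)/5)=181845/1904+ 243 * sqrt(2)/2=267.33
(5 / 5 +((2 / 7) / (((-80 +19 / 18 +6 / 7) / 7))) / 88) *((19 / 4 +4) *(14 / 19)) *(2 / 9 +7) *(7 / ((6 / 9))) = 24122632625 / 49352424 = 488.78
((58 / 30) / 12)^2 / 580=29 / 648000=0.00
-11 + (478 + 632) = 1099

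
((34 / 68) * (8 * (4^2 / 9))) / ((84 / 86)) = 1376 / 189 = 7.28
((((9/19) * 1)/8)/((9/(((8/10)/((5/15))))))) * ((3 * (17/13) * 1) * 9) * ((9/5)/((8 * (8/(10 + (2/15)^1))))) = 0.16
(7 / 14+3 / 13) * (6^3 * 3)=6156 / 13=473.54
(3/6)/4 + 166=1329/8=166.12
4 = 4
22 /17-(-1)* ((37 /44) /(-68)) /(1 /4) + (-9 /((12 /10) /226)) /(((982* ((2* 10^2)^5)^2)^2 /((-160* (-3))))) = 2941863998259199999999999999999999999999999999809821 /2363602868633600000000000000000000000000000000000000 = 1.24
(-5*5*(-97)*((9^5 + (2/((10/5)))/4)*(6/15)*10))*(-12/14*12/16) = -5154999525/14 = -368214251.79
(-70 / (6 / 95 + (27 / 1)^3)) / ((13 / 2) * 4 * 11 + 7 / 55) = -365750 / 29426474667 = -0.00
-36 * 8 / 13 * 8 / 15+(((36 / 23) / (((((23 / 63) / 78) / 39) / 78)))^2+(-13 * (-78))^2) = 18823809254315223012 / 18189665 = 1034862888036.43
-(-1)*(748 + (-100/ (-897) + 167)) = 820855/ 897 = 915.11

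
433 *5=2165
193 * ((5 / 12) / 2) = 965 / 24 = 40.21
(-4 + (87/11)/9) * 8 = -824/33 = -24.97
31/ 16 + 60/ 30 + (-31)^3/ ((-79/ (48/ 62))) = 374001/ 1264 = 295.89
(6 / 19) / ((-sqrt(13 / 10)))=-6 * sqrt(130) / 247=-0.28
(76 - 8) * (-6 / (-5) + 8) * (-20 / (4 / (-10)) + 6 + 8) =200192 / 5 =40038.40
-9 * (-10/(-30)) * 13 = -39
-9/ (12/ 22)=-33/ 2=-16.50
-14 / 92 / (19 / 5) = -35 / 874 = -0.04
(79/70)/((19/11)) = 869/1330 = 0.65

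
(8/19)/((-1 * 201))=-8/3819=-0.00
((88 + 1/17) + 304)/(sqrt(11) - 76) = -101308/19601 - 1333 * sqrt(11)/19601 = -5.39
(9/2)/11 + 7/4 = 95/44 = 2.16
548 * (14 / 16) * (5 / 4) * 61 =292495 / 8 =36561.88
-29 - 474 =-503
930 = 930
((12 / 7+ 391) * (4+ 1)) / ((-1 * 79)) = -13745 / 553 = -24.86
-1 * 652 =-652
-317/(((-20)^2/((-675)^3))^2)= -47973552739453125/256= -187396690388488.77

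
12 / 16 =3 / 4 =0.75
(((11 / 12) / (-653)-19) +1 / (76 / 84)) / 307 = -2664449 / 45707388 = -0.06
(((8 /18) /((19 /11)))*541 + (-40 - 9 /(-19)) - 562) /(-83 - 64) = 79057 /25137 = 3.15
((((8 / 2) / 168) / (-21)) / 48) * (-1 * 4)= 1 / 10584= 0.00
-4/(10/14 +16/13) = -364/177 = -2.06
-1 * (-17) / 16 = 17 / 16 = 1.06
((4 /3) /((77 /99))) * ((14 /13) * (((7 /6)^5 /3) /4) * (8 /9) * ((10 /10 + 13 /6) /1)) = 319333 /341172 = 0.94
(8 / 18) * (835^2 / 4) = 697225 / 9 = 77469.44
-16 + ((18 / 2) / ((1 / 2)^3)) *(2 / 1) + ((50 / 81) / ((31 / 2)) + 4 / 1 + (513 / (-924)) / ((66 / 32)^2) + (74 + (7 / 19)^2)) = 206.05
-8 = -8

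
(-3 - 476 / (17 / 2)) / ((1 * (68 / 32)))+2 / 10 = -2343 / 85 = -27.56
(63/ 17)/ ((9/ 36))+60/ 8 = 759/ 34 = 22.32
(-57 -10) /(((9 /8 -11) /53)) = 28408 /79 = 359.59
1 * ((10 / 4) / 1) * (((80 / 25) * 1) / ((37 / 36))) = 288 / 37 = 7.78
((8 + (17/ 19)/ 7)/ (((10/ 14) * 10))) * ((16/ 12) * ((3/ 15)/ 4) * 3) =1081/ 4750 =0.23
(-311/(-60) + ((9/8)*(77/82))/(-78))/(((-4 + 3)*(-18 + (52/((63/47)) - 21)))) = 27775419/1108640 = 25.05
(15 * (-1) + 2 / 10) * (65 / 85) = -962 / 85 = -11.32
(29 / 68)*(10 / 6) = 145 / 204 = 0.71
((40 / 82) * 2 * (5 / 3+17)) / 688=140 / 5289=0.03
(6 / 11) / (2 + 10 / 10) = 2 / 11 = 0.18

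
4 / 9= 0.44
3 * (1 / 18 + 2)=37 / 6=6.17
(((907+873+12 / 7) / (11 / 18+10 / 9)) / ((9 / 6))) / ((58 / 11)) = 823152 / 6293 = 130.80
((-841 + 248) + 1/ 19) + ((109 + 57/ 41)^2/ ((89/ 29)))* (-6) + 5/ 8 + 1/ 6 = -1665734003551/ 68221704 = -24416.48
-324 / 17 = -19.06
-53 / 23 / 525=-53 / 12075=-0.00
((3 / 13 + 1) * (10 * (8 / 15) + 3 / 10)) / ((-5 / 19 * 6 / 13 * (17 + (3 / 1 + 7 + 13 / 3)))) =-6422 / 3525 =-1.82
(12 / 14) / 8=3 / 28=0.11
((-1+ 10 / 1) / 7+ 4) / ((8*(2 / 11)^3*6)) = 49247 / 2688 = 18.32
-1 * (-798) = 798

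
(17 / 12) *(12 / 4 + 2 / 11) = 595 / 132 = 4.51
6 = 6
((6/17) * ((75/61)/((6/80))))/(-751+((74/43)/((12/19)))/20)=-0.01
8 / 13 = 0.62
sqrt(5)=2.24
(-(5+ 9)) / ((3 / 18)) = -84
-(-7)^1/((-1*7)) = -1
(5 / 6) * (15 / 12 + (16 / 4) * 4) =115 / 8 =14.38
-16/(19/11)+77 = 1287/19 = 67.74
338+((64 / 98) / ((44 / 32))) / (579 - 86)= 89815982 / 265727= 338.00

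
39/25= 1.56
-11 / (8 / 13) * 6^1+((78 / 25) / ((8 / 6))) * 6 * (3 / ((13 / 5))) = -1821 / 20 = -91.05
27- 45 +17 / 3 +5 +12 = 14 / 3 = 4.67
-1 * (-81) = 81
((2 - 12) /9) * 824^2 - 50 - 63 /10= -67902667 /90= -754474.08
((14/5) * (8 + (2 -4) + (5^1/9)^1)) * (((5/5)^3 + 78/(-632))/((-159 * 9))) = -114401/10174410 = -0.01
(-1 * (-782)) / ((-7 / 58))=-45356 / 7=-6479.43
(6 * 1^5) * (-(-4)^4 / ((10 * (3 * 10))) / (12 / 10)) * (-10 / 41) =128 / 123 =1.04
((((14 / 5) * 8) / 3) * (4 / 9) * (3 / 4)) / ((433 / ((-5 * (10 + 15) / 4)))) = -700 / 3897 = -0.18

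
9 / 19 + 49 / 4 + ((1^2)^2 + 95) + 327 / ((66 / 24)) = 190301 / 836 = 227.63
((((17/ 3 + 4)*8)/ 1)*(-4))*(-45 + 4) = 38048/ 3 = 12682.67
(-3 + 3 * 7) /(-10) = -9 /5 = -1.80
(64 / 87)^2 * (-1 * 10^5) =-409600000 / 7569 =-54115.47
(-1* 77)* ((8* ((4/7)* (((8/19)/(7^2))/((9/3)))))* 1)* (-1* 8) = 22528/2793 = 8.07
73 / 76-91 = -6843 / 76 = -90.04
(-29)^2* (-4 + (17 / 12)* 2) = -5887 / 6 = -981.17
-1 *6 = -6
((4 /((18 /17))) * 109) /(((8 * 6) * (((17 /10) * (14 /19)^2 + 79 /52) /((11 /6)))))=4387955 /681372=6.44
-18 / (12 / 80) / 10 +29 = 17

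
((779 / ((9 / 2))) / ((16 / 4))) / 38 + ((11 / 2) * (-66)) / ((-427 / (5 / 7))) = 187889 / 107604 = 1.75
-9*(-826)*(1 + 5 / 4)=33453 / 2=16726.50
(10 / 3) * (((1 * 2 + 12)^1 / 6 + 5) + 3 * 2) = 400 / 9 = 44.44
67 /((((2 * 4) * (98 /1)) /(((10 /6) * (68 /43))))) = 0.23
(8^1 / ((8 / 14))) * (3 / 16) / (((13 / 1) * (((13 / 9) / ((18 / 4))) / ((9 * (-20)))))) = -76545 / 676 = -113.23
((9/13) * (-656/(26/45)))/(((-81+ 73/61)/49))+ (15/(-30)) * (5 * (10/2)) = 193387555/411346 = 470.13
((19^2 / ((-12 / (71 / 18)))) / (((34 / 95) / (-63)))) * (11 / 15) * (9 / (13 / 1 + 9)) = 3408923 / 544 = 6266.40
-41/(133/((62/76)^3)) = -1221431/7297976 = -0.17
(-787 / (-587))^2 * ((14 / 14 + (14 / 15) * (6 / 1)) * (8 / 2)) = 81756708 / 1722845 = 47.45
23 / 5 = 4.60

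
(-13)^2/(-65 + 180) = 169/115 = 1.47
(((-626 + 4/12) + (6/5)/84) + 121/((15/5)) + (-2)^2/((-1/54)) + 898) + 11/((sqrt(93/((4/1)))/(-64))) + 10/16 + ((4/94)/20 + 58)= 9.31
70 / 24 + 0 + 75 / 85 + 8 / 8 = 979 / 204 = 4.80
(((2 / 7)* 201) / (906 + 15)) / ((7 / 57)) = 7638 / 15043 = 0.51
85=85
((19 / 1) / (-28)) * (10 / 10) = -0.68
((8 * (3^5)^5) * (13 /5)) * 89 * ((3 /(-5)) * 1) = -23527510107013224 /25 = -941100404280528.96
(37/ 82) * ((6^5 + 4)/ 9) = 143930/ 369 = 390.05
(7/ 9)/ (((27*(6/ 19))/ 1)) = 133/ 1458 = 0.09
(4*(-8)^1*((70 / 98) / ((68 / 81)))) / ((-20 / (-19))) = -3078 / 119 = -25.87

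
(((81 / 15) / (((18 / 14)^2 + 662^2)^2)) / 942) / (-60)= -7203 / 14479615923429386600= -0.00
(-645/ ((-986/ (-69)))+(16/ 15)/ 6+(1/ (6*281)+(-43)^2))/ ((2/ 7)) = 39362285774/ 6233985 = 6314.15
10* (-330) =-3300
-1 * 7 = -7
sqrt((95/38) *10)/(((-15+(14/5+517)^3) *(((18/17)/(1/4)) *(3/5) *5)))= 10625/3792036799584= 0.00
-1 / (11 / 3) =-3 / 11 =-0.27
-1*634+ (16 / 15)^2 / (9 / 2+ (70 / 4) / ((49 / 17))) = -5277154 / 8325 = -633.89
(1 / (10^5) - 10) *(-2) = 999999 / 50000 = 20.00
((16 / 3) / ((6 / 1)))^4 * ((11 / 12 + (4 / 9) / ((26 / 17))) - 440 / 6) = -34565120 / 767637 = -45.03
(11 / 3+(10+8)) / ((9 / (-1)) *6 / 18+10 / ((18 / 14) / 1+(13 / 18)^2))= 266435 / 31149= 8.55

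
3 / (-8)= -3 / 8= -0.38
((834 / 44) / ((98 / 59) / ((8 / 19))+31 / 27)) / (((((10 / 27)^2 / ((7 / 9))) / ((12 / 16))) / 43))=48587505183 / 71396600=680.53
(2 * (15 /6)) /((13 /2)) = 10 /13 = 0.77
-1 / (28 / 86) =-43 / 14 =-3.07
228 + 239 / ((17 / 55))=17021 / 17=1001.24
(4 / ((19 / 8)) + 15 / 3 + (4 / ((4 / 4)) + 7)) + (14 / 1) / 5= 1946 / 95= 20.48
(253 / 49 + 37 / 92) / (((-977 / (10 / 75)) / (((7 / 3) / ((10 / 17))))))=-142171 / 47189100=-0.00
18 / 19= 0.95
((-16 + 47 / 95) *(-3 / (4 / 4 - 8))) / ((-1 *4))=4419 / 2660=1.66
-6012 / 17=-353.65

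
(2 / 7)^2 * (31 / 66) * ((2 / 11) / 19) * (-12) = -0.00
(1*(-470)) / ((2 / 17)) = -3995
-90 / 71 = -1.27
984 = 984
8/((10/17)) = 13.60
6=6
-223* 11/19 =-2453/19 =-129.11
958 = 958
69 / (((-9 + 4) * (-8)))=69 / 40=1.72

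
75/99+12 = 421/33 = 12.76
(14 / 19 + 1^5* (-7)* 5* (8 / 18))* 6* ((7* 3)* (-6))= 11202.95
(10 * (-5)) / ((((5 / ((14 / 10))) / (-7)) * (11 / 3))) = 294 / 11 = 26.73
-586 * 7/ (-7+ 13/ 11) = 22561/ 32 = 705.03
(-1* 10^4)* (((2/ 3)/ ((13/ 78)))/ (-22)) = 20000/ 11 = 1818.18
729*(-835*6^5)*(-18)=85200621120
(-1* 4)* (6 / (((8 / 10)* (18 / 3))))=-5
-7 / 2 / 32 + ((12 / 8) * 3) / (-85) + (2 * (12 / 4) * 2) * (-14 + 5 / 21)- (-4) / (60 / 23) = -3741859 / 22848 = -163.77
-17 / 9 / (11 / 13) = -221 / 99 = -2.23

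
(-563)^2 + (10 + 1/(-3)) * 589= 322662.67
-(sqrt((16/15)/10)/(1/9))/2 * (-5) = 3 * sqrt(6) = 7.35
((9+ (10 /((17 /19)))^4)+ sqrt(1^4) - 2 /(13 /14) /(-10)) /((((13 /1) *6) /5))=14127351324 /14115049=1000.87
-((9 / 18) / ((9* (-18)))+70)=-22679 / 324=-70.00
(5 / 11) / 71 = 5 / 781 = 0.01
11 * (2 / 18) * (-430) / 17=-4730 / 153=-30.92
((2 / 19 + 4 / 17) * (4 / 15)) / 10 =0.01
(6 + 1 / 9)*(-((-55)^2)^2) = -503284375 / 9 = -55920486.11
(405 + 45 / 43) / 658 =8730 / 14147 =0.62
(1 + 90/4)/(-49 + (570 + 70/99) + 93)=4653/121712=0.04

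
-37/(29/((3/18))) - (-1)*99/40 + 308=1079713/3480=310.26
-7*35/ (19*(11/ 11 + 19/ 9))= -315/ 76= -4.14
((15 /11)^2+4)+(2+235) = 29386 /121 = 242.86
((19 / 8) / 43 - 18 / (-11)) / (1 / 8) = 6401 / 473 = 13.53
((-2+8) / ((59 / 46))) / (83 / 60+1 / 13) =215280 / 67201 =3.20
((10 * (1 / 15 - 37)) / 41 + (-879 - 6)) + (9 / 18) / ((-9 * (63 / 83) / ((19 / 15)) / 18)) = -34703002 / 38745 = -895.68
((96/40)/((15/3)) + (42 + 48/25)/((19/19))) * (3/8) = 333/20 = 16.65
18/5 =3.60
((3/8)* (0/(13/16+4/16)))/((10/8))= 0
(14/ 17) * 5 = 70/ 17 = 4.12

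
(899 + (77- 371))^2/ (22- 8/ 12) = 1098075/ 64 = 17157.42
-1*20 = -20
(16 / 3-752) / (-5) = 448 / 3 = 149.33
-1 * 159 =-159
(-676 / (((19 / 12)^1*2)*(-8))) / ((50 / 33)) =16731 / 950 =17.61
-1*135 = -135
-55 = -55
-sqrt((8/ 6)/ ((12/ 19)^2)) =-19 * sqrt(3)/ 18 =-1.83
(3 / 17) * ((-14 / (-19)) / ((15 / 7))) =98 / 1615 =0.06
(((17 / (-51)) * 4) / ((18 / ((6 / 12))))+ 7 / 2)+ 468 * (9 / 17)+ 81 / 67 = 252.44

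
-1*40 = -40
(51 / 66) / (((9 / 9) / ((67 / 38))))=1139 / 836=1.36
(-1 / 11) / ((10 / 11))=-1 / 10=-0.10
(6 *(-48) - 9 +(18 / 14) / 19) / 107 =-39492 / 14231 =-2.78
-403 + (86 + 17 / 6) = -1885 / 6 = -314.17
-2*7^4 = -4802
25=25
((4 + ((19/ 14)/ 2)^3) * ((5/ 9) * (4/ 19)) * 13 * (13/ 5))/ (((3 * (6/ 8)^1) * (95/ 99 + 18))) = 175985953/ 440366724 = 0.40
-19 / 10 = -1.90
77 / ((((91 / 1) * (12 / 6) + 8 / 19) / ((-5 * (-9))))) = 65835 / 3466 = 18.99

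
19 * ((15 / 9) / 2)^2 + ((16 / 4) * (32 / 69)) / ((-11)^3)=14539639 / 1102068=13.19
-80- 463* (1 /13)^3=-176223 /2197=-80.21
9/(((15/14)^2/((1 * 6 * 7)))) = 8232/25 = 329.28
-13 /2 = -6.50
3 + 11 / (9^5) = 177158 / 59049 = 3.00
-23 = -23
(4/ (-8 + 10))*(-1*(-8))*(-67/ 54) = -536/ 27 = -19.85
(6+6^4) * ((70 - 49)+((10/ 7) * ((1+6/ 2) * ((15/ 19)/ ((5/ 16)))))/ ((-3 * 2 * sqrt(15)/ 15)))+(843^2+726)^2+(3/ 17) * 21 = 8602925105502/ 17 - 59520 * sqrt(15)/ 19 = 506054405838.08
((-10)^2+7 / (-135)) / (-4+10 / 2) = 13493 / 135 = 99.95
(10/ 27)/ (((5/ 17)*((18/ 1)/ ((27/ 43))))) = 17/ 387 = 0.04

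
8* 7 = 56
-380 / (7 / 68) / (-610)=2584 / 427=6.05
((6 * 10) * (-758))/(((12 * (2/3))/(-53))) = 301305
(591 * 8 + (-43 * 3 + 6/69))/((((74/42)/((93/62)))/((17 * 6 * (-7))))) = -2379075489/851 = -2795623.37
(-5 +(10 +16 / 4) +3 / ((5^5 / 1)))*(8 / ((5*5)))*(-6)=-1350144 / 78125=-17.28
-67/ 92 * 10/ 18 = -335/ 828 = -0.40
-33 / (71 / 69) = -2277 / 71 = -32.07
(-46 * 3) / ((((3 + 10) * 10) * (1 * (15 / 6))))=-138 / 325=-0.42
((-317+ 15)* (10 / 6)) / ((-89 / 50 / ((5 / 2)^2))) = 1767.32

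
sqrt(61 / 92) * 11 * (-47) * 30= -7755 * sqrt(1403) / 23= -12629.40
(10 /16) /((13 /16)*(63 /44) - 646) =-88 /90793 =-0.00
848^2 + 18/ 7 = 5033746/ 7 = 719106.57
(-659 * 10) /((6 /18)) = -19770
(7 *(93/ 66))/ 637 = 31/ 2002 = 0.02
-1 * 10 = -10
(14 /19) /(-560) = -1 /760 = -0.00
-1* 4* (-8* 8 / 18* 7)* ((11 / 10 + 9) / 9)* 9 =45248 / 45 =1005.51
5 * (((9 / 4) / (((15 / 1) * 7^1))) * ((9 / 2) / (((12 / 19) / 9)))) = 1539 / 224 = 6.87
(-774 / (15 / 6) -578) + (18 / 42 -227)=-38996 / 35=-1114.17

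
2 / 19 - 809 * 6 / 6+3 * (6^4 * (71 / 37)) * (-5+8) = 15166083 / 703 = 21573.38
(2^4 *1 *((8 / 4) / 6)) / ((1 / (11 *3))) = 176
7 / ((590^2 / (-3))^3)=-189 / 42180533641000000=-0.00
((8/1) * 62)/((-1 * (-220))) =124/55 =2.25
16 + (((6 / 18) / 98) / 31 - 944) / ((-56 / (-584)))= -627043127 / 63798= -9828.57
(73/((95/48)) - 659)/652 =-59101/61940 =-0.95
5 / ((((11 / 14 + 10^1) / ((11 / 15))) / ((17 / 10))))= 1309 / 2265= 0.58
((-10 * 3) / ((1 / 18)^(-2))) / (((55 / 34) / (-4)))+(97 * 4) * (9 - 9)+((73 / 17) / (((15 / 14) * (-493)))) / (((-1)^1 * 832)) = 1185459229 / 5177446560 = 0.23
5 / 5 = 1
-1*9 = -9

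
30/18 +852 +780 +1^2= 4904/3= 1634.67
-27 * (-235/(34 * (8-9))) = -6345/34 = -186.62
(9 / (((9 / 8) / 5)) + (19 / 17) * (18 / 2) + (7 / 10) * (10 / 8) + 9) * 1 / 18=2717 / 816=3.33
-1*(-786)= 786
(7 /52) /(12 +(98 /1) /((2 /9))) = 7 /23556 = 0.00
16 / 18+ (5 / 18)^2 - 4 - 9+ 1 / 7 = -26969 / 2268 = -11.89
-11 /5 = -2.20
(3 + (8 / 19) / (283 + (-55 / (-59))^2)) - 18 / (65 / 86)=-6350127629 / 305090695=-20.81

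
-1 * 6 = -6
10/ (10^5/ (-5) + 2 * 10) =-1/ 1998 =-0.00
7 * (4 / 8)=7 / 2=3.50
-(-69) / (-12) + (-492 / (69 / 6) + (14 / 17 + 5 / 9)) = -663733 / 14076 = -47.15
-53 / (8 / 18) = -477 / 4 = -119.25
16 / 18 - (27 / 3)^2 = -721 / 9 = -80.11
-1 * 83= -83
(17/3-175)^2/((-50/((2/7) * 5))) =-819.25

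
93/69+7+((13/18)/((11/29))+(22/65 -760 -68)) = -241961437/296010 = -817.41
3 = 3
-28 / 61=-0.46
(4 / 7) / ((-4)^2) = 1 / 28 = 0.04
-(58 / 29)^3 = -8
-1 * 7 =-7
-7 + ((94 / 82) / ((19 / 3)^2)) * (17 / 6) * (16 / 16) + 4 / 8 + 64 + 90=2184346 / 14801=147.58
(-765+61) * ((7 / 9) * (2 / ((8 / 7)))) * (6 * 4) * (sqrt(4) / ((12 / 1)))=-34496 / 9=-3832.89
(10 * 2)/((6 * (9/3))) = 10/9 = 1.11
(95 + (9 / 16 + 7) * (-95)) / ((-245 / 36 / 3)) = 7695 / 28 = 274.82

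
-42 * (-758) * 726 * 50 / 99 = 11673200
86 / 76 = 43 / 38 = 1.13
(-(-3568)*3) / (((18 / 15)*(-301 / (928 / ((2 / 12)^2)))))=-297999360 / 301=-990031.10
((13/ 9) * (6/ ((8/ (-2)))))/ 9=-13/ 54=-0.24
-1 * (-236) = 236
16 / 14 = 1.14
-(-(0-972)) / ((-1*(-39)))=-324 / 13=-24.92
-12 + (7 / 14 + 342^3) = 80003353 / 2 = 40001676.50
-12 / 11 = -1.09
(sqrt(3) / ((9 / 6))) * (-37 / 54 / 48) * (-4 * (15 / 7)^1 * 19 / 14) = 3515 * sqrt(3) / 31752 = 0.19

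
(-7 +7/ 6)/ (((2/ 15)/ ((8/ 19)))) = -350/ 19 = -18.42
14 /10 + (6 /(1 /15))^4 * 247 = 81028350007 /5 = 16205670001.40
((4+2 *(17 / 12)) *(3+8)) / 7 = 451 / 42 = 10.74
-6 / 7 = -0.86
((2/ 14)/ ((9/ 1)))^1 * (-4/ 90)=-2/ 2835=-0.00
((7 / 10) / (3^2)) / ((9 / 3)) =7 / 270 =0.03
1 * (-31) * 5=-155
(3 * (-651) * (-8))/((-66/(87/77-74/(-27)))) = -997828/1089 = -916.28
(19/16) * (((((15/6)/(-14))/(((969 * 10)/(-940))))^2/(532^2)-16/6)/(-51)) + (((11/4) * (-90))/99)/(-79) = 16565399986676201/176721967953828864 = 0.09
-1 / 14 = -0.07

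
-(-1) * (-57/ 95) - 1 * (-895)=4472/ 5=894.40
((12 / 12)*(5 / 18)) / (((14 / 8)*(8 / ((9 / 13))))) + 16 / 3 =5839 / 1092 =5.35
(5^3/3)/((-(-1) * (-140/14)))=-4.17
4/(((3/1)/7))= 28/3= 9.33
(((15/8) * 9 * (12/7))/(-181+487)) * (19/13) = 855/6188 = 0.14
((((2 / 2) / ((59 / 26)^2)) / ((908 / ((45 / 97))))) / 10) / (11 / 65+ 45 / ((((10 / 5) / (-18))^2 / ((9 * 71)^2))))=98865 / 14830104663400972208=0.00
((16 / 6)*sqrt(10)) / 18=4*sqrt(10) / 27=0.47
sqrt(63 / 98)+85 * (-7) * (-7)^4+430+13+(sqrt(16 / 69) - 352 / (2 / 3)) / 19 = -27135416 / 19+4 * sqrt(69) / 1311+3 * sqrt(14) / 14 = -1428178.96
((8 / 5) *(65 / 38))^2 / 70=1352 / 12635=0.11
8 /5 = 1.60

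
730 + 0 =730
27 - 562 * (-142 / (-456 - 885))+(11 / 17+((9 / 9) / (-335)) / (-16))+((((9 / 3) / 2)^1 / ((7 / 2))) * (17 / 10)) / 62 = -168914301083 / 5303129328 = -31.85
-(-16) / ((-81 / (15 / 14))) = -40 / 189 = -0.21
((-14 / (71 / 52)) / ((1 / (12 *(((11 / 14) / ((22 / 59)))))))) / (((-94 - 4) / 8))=73632 / 3479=21.16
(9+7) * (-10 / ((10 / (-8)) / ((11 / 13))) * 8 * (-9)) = -101376 / 13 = -7798.15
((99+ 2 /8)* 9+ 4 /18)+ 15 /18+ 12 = 906.31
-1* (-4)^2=-16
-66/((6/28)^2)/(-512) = 539/192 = 2.81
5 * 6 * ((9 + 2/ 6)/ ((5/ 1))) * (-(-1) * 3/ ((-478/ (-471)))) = 39564/ 239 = 165.54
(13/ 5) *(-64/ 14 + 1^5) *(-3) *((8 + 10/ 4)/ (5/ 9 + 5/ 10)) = 5265/ 19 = 277.11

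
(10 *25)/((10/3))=75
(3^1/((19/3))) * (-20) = -180/19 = -9.47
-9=-9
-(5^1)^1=-5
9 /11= 0.82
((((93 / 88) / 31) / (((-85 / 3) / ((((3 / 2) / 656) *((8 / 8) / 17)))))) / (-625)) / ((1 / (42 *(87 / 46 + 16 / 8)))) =0.00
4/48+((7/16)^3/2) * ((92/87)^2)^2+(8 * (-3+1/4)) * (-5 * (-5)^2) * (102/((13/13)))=514233143494159/1833272352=280500.14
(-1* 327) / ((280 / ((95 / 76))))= -327 / 224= -1.46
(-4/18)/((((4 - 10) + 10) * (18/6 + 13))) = -1/288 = -0.00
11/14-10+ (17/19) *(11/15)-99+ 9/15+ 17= -358933/3990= -89.96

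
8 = 8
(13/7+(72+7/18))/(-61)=-9355/7686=-1.22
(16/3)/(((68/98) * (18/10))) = 1960/459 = 4.27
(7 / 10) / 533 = 0.00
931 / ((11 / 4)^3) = 59584 / 1331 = 44.77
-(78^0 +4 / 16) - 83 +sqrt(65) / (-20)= -337 / 4 - sqrt(65) / 20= -84.65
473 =473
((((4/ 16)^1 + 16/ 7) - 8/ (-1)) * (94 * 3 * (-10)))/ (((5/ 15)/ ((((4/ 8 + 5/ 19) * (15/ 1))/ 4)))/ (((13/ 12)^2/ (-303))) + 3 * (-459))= 36144875/ 1711787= 21.12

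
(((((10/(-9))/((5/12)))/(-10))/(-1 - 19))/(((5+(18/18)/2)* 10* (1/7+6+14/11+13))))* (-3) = 7/196500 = 0.00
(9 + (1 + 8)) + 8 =26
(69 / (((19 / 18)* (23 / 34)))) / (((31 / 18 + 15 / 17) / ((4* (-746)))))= -1676458944 / 15143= -110708.51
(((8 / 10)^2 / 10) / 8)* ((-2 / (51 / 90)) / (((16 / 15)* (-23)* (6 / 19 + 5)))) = 171 / 789820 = 0.00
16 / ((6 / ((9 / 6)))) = 4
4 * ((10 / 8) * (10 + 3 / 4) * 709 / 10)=30487 / 8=3810.88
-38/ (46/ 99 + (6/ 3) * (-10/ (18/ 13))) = 1881/ 692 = 2.72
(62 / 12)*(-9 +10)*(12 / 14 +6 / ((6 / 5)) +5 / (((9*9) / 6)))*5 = 182435 / 1134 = 160.88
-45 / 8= -5.62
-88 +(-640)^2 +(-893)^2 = 1206961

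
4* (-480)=-1920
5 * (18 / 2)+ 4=49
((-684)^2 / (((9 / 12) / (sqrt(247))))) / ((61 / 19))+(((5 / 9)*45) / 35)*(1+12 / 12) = 10 / 7+11852352*sqrt(247) / 61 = 3053679.02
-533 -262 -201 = -996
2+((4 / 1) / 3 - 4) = -2 / 3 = -0.67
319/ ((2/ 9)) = 2871/ 2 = 1435.50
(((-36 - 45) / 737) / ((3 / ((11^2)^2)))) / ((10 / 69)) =-3700.97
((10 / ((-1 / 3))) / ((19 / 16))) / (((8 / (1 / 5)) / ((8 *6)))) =-576 / 19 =-30.32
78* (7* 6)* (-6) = -19656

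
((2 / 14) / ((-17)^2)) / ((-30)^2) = 0.00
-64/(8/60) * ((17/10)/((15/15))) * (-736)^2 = -442023936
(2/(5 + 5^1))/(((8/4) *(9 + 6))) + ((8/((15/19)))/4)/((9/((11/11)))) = 389/1350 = 0.29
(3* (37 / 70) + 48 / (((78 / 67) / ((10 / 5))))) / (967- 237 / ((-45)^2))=10325205 / 118781572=0.09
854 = 854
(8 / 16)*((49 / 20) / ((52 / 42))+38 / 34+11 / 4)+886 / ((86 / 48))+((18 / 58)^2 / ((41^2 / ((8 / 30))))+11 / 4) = 500.18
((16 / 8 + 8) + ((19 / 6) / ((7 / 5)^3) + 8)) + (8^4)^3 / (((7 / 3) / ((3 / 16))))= 11364483504635 / 2058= 5522100828.30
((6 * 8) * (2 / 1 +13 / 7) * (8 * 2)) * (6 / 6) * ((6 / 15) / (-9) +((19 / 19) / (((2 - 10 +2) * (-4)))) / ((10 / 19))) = 720 / 7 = 102.86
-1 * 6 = -6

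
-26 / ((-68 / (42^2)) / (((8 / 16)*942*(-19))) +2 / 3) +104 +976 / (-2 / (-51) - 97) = 714718045462 / 13010408735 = 54.93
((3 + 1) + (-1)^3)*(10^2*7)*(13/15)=1820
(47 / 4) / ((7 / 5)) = 235 / 28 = 8.39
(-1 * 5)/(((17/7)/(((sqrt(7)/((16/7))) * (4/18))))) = -0.53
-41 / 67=-0.61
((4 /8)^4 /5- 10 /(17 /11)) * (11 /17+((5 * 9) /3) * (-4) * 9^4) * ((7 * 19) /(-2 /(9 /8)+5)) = 104935080.78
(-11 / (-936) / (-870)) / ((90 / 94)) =-517 / 36644400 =-0.00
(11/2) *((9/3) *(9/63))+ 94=1349/14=96.36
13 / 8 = 1.62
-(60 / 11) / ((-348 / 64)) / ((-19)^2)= 320 / 115159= 0.00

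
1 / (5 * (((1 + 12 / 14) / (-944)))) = -6608 / 65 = -101.66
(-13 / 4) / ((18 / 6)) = -13 / 12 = -1.08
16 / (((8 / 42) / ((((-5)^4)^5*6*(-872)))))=-41912841796875000000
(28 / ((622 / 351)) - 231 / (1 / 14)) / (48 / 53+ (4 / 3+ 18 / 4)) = -318273480 / 666473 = -477.55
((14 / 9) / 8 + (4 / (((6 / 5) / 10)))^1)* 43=1441.69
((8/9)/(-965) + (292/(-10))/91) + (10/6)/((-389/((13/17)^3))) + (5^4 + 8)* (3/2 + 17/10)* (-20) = -12238402449462355/302090853519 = -40512.32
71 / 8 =8.88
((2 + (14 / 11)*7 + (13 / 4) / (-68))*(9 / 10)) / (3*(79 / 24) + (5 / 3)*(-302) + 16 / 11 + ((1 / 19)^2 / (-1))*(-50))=-316748259 / 15938087860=-0.02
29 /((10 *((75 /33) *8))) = 319 /2000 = 0.16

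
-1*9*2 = -18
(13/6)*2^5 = 208/3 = 69.33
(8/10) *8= 32/5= 6.40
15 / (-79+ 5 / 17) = -0.19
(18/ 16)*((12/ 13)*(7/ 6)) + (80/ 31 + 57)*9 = 866349/ 1612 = 537.44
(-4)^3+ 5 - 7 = -66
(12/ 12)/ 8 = 1/ 8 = 0.12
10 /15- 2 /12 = 1 /2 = 0.50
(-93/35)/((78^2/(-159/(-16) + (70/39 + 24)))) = -691207/44291520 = -0.02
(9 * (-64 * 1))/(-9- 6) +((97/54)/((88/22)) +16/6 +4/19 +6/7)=6116681/143640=42.58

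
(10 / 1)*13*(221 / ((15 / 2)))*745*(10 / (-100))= -285384.67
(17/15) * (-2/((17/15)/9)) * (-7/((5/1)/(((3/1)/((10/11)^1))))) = 2079/25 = 83.16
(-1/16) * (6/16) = -3/128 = -0.02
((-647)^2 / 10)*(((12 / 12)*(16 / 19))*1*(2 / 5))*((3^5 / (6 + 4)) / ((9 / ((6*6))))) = 1370569.93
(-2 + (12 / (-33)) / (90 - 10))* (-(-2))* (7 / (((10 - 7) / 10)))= -1029 / 11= -93.55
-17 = -17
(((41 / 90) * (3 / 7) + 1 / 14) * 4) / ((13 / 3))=16 / 65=0.25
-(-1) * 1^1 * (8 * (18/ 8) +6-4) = 20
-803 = -803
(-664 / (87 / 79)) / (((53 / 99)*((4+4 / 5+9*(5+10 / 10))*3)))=-1442540 / 225939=-6.38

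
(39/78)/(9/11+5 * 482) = 11/53038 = 0.00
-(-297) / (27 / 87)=957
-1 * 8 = -8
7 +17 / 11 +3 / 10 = 973 / 110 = 8.85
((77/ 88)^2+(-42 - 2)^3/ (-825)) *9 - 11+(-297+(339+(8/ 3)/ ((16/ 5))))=4646419/ 4800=968.00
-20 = -20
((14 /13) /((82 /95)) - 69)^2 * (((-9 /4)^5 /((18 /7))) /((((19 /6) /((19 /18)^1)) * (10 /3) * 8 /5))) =-233954388423 /36363392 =-6433.79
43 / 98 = 0.44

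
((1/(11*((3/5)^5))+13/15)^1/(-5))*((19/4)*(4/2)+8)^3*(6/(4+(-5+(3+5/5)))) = -11665430/2673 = -4364.17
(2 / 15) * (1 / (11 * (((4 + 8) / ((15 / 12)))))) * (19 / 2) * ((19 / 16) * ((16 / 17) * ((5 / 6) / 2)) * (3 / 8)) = 1805 / 861696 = 0.00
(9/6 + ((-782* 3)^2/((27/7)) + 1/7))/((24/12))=59929421/84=713445.49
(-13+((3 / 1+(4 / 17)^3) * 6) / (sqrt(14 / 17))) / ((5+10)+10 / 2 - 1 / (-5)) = -65 / 101+222045 * sqrt(238) / 3473491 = 0.34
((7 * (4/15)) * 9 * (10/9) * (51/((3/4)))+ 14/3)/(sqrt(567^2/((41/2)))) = 91 * sqrt(82)/81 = 10.17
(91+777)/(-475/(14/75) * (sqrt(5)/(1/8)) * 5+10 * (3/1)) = -465500 * sqrt(5)/272933463 - 686/1364667315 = -0.00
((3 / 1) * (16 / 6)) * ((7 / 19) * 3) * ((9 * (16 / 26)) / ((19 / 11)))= 133056 / 4693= 28.35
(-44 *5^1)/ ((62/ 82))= -9020/ 31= -290.97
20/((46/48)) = 480/23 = 20.87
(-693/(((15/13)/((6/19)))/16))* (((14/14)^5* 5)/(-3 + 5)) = -144144/19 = -7586.53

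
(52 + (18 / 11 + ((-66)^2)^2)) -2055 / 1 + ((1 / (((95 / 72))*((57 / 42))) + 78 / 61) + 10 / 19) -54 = 22978859878643 / 1211155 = 18972683.00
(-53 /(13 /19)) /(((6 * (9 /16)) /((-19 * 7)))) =1071448 /351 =3052.56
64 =64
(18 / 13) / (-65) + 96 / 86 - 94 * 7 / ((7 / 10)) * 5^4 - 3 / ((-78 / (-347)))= -42694515293 / 72670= -587512.25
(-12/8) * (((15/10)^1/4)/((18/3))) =-0.09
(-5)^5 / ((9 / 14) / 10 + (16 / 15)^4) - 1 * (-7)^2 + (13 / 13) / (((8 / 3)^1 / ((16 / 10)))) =-22614561686 / 9630665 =-2348.18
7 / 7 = 1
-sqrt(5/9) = -sqrt(5)/3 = -0.75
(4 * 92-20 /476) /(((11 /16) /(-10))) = -7005920 /1309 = -5352.12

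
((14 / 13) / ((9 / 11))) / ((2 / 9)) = 77 / 13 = 5.92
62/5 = 12.40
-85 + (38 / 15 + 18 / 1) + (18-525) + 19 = -8287 / 15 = -552.47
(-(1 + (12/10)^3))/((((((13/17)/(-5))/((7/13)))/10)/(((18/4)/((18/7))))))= 168.08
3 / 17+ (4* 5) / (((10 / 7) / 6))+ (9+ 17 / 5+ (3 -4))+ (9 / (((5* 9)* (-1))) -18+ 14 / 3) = 20921 / 255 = 82.04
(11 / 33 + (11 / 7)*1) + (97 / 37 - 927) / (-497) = 207686 / 55167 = 3.76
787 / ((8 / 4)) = 787 / 2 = 393.50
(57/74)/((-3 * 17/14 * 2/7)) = -0.74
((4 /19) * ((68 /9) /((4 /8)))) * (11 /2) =2992 /171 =17.50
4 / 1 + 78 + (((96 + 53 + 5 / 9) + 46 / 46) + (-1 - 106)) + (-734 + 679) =635 / 9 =70.56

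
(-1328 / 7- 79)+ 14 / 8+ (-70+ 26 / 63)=-84811 / 252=-336.55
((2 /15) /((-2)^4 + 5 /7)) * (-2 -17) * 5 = -266 /351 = -0.76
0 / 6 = 0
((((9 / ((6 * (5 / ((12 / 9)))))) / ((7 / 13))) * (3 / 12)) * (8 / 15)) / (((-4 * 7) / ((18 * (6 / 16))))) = -117 / 4900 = -0.02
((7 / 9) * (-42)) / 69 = -98 / 207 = -0.47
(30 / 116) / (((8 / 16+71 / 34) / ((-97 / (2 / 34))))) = -420495 / 2552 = -164.77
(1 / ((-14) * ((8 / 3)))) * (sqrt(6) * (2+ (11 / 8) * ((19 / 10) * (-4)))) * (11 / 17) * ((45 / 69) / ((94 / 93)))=1555983 * sqrt(6) / 16465792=0.23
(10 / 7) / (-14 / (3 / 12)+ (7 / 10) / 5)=-0.03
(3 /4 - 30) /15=-1.95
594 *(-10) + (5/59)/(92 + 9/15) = -162262955/27317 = -5940.00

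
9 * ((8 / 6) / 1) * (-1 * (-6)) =72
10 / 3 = 3.33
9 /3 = 3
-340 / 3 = -113.33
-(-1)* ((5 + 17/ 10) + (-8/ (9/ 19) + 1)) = -827/ 90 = -9.19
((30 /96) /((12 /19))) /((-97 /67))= -6365 /18624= -0.34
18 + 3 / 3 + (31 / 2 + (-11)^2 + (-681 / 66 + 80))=225.18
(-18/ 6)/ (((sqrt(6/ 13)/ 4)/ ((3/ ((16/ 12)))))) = -9 * sqrt(78)/ 2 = -39.74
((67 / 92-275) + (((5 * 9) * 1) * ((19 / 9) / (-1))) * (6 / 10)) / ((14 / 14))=-30477 / 92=-331.27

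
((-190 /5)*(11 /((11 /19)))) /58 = -361 /29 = -12.45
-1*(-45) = 45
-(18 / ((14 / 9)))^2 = -6561 / 49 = -133.90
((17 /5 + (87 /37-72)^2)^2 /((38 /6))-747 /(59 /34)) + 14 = 195402857981862448 /52523362025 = 3720303.70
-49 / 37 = -1.32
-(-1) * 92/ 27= 3.41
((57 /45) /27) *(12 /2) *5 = 38 /27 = 1.41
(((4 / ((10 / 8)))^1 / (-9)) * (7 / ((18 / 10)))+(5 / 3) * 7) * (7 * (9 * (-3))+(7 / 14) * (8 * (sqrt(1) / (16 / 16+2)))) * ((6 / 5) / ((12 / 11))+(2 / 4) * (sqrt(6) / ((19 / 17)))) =-4237.84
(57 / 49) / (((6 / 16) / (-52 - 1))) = -8056 / 49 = -164.41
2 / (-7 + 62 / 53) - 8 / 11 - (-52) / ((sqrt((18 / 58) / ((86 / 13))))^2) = 11291894 / 10197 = 1107.37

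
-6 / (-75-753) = 1 / 138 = 0.01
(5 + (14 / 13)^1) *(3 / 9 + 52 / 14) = 6715 / 273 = 24.60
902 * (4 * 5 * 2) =36080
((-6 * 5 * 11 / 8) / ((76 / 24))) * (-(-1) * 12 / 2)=-1485 / 19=-78.16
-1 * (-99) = 99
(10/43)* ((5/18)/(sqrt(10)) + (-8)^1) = -80/43 + 5* sqrt(10)/774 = -1.84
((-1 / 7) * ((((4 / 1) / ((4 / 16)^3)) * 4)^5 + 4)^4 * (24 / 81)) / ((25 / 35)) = -12855504354072104892040363102567631941756995971832276949403648 / 135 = -95225958178311888089187880000000000000000000000000000000000.00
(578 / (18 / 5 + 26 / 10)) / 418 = 1445 / 6479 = 0.22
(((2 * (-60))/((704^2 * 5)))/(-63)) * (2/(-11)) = -1/7155456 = -0.00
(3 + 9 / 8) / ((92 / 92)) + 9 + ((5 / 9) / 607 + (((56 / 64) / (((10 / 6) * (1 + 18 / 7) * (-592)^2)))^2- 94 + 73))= -5283456211099529950033 / 670993058562048000000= -7.87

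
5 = 5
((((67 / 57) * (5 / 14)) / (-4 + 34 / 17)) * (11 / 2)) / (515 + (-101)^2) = -3685 / 34205472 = -0.00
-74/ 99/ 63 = -74/ 6237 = -0.01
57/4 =14.25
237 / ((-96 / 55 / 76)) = -82555 / 8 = -10319.38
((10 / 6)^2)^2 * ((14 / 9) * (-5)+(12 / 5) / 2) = -37000 / 729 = -50.75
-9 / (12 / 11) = -33 / 4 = -8.25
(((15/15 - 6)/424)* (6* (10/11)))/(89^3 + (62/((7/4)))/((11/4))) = -35/383604142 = -0.00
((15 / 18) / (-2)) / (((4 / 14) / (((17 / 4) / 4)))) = -595 / 384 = -1.55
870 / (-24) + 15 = -21.25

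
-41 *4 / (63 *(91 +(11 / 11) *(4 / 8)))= -328 / 11529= -0.03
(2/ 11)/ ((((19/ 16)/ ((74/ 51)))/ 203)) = 480704/ 10659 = 45.10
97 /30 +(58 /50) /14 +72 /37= 102217 /19425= 5.26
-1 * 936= -936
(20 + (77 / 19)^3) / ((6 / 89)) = 52840457 / 41154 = 1283.97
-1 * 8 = -8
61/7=8.71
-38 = -38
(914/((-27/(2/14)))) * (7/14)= -457/189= -2.42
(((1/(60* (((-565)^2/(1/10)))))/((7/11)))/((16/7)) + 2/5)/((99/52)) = 15935712143/75847860000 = 0.21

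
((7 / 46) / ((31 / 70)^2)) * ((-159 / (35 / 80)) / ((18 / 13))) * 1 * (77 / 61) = -1039838800 / 4044849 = -257.08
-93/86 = -1.08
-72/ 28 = -18/ 7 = -2.57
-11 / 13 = -0.85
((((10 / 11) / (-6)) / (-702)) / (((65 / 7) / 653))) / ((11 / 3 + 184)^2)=4571 / 10606416678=0.00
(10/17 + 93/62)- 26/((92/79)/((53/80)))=-12.70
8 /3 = 2.67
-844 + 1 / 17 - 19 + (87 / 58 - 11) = -872.44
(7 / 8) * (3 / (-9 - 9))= -7 / 48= -0.15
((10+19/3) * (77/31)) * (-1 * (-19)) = 71687/93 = 770.83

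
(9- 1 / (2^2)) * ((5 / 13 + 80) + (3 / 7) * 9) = 737.12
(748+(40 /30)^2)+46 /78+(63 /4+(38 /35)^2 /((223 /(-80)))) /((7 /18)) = 70679104987 /89492130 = 789.78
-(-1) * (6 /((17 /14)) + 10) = 254 /17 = 14.94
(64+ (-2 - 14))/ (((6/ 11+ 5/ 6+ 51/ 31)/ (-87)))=-8544096/ 6187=-1380.98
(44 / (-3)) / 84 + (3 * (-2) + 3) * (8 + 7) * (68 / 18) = -10721 / 63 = -170.17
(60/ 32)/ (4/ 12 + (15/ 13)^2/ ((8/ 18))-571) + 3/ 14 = 1700238/ 8058659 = 0.21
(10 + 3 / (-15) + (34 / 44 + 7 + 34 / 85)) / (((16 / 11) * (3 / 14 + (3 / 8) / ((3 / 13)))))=13839 / 2060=6.72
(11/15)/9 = 11/135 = 0.08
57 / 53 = 1.08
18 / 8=9 / 4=2.25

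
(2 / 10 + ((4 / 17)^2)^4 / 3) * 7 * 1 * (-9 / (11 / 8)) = -9.16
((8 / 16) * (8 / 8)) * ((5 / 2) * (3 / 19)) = 0.20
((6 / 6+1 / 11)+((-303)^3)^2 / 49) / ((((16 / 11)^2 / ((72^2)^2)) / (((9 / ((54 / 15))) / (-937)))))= -24573734990289283007880 / 45913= -535223901515677106.87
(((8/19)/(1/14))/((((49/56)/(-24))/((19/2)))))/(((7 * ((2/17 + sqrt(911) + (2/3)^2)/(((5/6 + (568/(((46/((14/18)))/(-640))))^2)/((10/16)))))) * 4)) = 484696677350024192/236823917127-287436401684316672 * sqrt(911)/78941305709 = -107853082.08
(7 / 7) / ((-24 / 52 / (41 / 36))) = -533 / 216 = -2.47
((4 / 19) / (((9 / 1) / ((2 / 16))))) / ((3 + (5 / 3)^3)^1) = 0.00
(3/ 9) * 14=14/ 3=4.67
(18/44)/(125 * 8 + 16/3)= 27/66352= 0.00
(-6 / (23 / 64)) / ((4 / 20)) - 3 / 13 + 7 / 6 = -148081 / 1794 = -82.54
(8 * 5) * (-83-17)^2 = 400000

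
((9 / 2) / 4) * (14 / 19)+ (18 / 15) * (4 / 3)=923 / 380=2.43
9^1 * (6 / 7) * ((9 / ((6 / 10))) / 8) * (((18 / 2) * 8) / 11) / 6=1215 / 77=15.78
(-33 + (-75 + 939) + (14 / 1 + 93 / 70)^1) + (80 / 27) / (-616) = 17595071 / 20790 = 846.32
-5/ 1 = -5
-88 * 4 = -352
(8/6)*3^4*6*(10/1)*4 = 25920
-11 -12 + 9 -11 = -25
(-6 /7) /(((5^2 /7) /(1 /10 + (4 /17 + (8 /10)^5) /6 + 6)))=-1974283 /1328125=-1.49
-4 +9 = 5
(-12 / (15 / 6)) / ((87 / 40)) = -64 / 29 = -2.21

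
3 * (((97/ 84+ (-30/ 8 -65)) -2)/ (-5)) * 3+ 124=17449/ 70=249.27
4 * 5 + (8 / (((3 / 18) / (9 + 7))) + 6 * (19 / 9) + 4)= 2414 / 3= 804.67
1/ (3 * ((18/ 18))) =1/ 3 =0.33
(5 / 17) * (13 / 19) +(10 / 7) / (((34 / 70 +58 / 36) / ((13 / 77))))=0.32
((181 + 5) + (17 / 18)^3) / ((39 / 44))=11986315 / 56862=210.80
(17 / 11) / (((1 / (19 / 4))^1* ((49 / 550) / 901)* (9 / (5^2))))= 181889375 / 882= 206223.78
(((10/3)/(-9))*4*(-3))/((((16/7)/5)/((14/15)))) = 245/27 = 9.07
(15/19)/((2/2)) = 15/19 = 0.79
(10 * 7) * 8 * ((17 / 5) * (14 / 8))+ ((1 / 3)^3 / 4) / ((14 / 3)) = 1679329 / 504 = 3332.00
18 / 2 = 9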